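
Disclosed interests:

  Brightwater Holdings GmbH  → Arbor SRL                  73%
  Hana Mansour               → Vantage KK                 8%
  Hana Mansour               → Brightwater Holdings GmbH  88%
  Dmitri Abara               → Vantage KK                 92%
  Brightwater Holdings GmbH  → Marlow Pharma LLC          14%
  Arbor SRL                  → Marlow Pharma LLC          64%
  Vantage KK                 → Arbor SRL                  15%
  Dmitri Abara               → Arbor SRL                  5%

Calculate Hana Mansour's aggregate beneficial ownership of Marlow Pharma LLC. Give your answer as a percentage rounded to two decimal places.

Hana reaches Marlow along 3 paths.
Via Vantage → Arbor: 8% × 15% × 64% = 0.768%.
Via Brightwater → Arbor: 88% × 73% × 64% = 41.1136%.
Via Brightwater: 88% × 14% = 12.32%.
Total: 0.768% + 41.1136% + 12.32% = 54.2016%.
Rounded: 54.20%.

54.20%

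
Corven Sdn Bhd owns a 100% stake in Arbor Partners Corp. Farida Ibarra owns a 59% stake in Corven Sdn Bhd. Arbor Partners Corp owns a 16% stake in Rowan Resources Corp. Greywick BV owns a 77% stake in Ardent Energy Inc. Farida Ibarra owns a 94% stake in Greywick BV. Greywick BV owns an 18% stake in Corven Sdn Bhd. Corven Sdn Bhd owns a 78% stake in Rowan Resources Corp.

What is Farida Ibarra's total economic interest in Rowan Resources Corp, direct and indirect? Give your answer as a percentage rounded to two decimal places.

71.36%

Farida reaches Rowan along 4 paths.
Via Corven: 59% × 78% = 46.02%.
Via Greywick → Corven: 94% × 18% × 78% = 13.1976%.
Via Corven → Arbor: 59% × 100% × 16% = 9.44%.
Via Greywick → Corven → Arbor: 94% × 18% × 100% × 16% = 2.7072%.
Total: 46.02% + 13.1976% + 9.44% + 2.7072% = 71.3648%.
Rounded: 71.36%.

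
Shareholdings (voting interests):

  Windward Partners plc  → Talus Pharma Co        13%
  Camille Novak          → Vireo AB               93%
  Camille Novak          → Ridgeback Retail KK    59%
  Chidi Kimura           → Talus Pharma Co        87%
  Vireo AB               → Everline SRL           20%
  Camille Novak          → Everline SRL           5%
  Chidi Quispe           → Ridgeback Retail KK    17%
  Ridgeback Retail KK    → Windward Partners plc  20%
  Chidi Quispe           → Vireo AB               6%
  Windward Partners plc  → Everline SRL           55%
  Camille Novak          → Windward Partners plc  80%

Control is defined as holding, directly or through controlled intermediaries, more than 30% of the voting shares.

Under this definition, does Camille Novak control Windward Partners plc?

Camille holds 59% of Ridgeback, so Camille controls Ridgeback.
Camille and Ridgeback together hold 80% + 20% = 100% of Windward, so Camille controls Windward.

Yes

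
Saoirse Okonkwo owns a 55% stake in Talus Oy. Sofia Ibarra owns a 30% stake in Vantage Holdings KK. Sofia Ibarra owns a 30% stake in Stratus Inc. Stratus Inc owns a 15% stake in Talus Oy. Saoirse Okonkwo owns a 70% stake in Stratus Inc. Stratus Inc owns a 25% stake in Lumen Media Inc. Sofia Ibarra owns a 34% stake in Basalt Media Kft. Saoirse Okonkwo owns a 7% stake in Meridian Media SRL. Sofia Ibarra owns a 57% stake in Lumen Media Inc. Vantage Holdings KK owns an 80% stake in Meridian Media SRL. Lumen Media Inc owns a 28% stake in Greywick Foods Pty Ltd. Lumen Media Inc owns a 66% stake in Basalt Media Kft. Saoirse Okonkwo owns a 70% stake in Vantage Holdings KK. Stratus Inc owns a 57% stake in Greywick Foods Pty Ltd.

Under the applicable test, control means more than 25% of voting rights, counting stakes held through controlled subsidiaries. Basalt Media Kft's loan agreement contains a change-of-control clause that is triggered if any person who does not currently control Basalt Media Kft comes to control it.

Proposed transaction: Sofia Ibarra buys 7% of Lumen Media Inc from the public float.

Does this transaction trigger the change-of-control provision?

No

The purchase changes only Sofia's holdings, so Sofia is the only person who could newly come to control Basalt.
Sofia holds 30% of Stratus, so Sofia controls Stratus.
Stratus and Sofia together hold 25% + 57% = 82% of Lumen, so Sofia controls Lumen.
Sofia and Lumen together hold 34% + 66% = 100% of Basalt, so Sofia controls Basalt.
So Sofia already controls Basalt before the transaction.
After the purchase, Sofia's direct stake in Lumen rises to 57% + 7% = 64%.
Sofia controlled Basalt already, so this is not a new person acquiring control; every other person's position is unchanged or reduced.
No new person acquires control, so the clause is not triggered.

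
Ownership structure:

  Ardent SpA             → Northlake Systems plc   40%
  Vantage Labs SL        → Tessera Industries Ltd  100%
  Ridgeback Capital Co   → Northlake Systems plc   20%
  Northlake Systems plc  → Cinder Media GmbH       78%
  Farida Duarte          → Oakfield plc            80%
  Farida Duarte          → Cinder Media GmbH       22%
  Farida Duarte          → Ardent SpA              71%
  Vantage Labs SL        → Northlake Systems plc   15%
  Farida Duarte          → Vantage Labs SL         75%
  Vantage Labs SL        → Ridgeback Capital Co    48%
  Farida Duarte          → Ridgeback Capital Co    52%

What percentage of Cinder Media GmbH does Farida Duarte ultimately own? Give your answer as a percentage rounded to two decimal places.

Farida reaches Cinder along 5 paths.
Via Ardent → Northlake: 71% × 40% × 78% = 22.152%.
Via Vantage → Northlake: 75% × 15% × 78% = 8.775%.
Via Ridgeback → Northlake: 52% × 20% × 78% = 8.112%.
Via Vantage → Ridgeback → Northlake: 75% × 48% × 20% × 78% = 5.616%.
Direct stake: 22% = 22%.
Total: 22.152% + 8.775% + 8.112% + 5.616% + 22% = 66.655%.
Rounded: 66.66%.

66.66%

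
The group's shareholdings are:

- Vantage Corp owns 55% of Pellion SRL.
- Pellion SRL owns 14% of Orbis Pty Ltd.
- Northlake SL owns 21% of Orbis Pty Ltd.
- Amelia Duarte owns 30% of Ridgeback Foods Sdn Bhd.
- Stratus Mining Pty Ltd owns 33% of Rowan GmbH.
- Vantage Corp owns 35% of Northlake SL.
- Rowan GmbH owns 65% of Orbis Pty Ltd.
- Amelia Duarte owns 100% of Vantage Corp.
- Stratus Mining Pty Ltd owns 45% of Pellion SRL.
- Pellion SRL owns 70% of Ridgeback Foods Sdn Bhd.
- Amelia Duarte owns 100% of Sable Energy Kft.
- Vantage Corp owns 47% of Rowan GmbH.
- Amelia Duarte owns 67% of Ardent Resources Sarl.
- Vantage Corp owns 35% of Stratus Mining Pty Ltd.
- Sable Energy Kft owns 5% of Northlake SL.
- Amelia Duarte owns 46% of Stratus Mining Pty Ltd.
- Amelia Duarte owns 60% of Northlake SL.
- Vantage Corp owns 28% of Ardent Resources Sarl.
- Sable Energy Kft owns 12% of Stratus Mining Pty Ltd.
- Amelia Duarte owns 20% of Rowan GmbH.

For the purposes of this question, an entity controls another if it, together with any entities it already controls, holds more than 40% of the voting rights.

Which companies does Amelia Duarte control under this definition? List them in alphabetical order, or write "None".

Ardent Resources Sarl, Northlake SL, Orbis Pty Ltd, Pellion SRL, Ridgeback Foods Sdn Bhd, Rowan GmbH, Sable Energy Kft, Stratus Mining Pty Ltd, Vantage Corp

Amelia holds 100% of Vantage, so Amelia controls Vantage.
Amelia holds 100% of Sable, so Amelia controls Sable.
Vantage and Amelia and Sable together hold 35% + 46% + 12% = 93% of Stratus, so Amelia controls Stratus.
Vantage and Amelia and Sable together hold 35% + 60% + 5% = 100% of Northlake, so Amelia controls Northlake.
Vantage and Stratus together hold 55% + 45% = 100% of Pellion, so Amelia controls Pellion.
Amelia and Vantage together hold 67% + 28% = 95% of Ardent, so Amelia controls Ardent.
Amelia and Pellion together hold 30% + 70% = 100% of Ridgeback, so Amelia controls Ridgeback.
Stratus and Amelia and Vantage together hold 33% + 20% + 47% = 100% of Rowan, so Amelia controls Rowan.
Rowan and Northlake and Pellion together hold 65% + 21% + 14% = 100% of Orbis, so Amelia controls Orbis.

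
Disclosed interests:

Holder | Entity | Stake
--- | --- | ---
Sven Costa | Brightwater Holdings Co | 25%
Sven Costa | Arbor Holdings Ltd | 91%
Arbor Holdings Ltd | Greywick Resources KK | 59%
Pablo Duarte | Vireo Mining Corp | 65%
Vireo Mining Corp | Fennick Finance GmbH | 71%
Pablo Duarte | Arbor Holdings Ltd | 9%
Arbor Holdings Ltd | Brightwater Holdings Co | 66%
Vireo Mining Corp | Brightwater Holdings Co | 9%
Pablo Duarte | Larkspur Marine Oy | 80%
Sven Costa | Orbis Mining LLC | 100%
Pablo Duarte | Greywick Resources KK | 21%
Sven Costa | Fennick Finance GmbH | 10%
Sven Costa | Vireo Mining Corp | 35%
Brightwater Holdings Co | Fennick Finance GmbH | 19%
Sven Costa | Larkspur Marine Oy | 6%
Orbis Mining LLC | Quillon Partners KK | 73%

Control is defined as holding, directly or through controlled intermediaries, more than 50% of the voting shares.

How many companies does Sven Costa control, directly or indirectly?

5

Sven holds 91% of Arbor, so Sven controls Arbor.
Sven and Arbor together hold 25% + 66% = 91% of Brightwater, so Sven controls Brightwater.
Sven holds 100% of Orbis, so Sven controls Orbis.
Arbor holds 59% of Greywick, so Sven controls Greywick.
Orbis holds 73% of Quillon, so Sven controls Quillon.
No other company's threshold is met.
Sven controls 5 companies.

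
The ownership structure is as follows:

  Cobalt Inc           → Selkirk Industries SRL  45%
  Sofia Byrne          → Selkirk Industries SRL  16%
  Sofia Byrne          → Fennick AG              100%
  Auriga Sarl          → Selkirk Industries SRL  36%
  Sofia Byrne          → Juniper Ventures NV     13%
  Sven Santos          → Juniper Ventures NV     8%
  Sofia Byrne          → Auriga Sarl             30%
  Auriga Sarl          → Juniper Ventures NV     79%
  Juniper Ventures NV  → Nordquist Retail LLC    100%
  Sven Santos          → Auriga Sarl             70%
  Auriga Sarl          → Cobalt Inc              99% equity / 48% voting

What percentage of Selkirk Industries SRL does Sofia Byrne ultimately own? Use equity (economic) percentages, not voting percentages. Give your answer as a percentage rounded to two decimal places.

Sofia reaches Selkirk along 3 paths.
Via Auriga: 30% × 36% = 10.8%.
Via Auriga → Cobalt: 30% × 99% × 45% = 13.365%.
Direct stake: 16% = 16%.
Total: 10.8% + 13.365% + 16% = 40.165%.
Rounded: 40.17%.

40.17%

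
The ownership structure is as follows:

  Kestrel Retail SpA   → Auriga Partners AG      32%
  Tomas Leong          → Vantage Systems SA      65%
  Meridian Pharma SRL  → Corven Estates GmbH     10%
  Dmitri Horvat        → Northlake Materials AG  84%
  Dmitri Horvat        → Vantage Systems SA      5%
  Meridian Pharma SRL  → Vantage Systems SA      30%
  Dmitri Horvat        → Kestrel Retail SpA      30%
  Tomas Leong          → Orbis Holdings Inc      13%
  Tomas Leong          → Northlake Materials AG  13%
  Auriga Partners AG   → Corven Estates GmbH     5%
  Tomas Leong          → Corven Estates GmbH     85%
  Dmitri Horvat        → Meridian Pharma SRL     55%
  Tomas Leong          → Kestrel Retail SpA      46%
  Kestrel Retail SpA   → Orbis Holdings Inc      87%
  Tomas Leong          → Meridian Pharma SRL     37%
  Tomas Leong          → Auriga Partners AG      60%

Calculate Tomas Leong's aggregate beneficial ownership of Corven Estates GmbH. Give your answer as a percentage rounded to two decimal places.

Tomas reaches Corven along 4 paths.
Via Auriga: 60% × 5% = 3%.
Via Kestrel → Auriga: 46% × 32% × 5% = 0.736%.
Direct stake: 85% = 85%.
Via Meridian: 37% × 10% = 3.7%.
Total: 3% + 0.736% + 85% + 3.7% = 92.436%.
Rounded: 92.44%.

92.44%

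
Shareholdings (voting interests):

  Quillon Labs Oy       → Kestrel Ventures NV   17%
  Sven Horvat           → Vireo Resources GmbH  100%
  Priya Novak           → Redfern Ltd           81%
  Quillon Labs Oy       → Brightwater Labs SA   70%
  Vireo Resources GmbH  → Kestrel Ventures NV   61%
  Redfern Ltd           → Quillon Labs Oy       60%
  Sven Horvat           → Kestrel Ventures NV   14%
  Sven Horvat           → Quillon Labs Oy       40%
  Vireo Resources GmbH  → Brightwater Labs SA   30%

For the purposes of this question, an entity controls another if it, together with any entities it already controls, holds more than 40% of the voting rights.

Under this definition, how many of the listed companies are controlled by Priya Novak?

3

Priya holds 81% of Redfern, so Priya controls Redfern.
Redfern holds 60% of Quillon, so Priya controls Quillon.
Quillon holds 70% of Brightwater, so Priya controls Brightwater.
No other company's threshold is met.
Priya controls 3 companies.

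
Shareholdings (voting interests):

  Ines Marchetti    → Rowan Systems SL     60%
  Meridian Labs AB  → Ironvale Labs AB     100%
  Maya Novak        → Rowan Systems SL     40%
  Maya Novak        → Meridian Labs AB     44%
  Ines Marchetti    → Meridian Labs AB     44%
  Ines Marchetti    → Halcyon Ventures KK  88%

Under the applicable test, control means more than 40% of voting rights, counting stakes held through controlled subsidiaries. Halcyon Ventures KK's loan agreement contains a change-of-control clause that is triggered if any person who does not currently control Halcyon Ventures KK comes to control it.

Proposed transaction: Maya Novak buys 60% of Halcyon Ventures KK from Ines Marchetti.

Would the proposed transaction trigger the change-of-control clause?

Yes

The purchase adds only to Maya's holdings (Ines's stake shrinks), so Maya is the only person who could newly come to control Halcyon.
Maya holds 44% of Meridian, so Maya controls Meridian.
Meridian holds 100% of Ironvale, so Maya controls Ironvale.
Neither Maya nor any entity Maya controls holds any voting interest in Halcyon.
So before the transaction, Maya does not control Halcyon.
After the purchase, Maya holds 60% of Halcyon directly, and Ines's stake falls to 28%.
Maya holds 60% of Halcyon, so Maya controls Halcyon.
Maya did not control Halcyon before and does after, so the clause is triggered.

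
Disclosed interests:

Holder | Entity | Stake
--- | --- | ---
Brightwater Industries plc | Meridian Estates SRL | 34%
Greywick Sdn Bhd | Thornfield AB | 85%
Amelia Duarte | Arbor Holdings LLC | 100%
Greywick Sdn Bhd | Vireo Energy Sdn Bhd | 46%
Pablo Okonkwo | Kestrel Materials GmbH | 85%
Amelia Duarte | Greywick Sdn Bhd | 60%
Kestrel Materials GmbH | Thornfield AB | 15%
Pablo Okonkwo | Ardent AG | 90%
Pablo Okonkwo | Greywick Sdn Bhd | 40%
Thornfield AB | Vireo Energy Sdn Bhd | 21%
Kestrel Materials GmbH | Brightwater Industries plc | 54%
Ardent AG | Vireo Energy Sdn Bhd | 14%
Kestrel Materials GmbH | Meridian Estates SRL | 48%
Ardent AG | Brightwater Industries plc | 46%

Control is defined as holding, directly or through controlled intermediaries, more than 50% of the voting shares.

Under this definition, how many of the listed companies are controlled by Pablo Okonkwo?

Pablo holds 85% of Kestrel, so Pablo controls Kestrel.
Pablo holds 90% of Ardent, so Pablo controls Ardent.
Ardent and Kestrel together hold 46% + 54% = 100% of Brightwater, so Pablo controls Brightwater.
Kestrel and Brightwater together hold 48% + 34% = 82% of Meridian, so Pablo controls Meridian.
No other company's threshold is met.
Pablo controls 4 companies.

4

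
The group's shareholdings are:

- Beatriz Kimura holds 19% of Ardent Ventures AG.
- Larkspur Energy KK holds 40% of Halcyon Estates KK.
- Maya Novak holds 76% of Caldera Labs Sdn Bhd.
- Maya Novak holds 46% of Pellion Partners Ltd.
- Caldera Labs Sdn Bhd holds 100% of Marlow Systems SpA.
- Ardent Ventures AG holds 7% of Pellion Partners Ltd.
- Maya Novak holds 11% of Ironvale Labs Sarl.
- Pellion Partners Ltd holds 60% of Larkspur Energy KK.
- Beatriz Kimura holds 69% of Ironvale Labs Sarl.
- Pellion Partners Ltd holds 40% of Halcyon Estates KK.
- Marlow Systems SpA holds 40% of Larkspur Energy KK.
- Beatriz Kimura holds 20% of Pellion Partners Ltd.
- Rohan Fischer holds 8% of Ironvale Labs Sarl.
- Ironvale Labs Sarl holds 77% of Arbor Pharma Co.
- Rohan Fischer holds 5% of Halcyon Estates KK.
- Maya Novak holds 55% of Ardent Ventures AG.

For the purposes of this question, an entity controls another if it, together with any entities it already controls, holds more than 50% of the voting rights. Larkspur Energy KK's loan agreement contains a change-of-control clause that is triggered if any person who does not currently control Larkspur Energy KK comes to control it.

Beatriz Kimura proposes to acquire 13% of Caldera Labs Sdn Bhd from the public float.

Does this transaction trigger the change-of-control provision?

No

The purchase changes only Beatriz's holdings, so Beatriz is the only person who could newly come to control Larkspur.
Beatriz holds 69% of Ironvale, so Beatriz controls Ironvale.
Ironvale holds 77% of Arbor, so Beatriz controls Arbor.
Neither Beatriz nor any entity Beatriz controls holds any voting interest in Larkspur.
So before the transaction, Beatriz does not control Larkspur.
After the purchase, Beatriz holds 13% of Caldera directly.
Beatriz's side now holds 13% of Caldera, not > 50%, so Beatriz still does not control Caldera.
After the transaction, neither Beatriz nor any entity Beatriz controls holds a voting interest in Larkspur, so Beatriz still does not control it.
No new person acquires control, so the clause is not triggered.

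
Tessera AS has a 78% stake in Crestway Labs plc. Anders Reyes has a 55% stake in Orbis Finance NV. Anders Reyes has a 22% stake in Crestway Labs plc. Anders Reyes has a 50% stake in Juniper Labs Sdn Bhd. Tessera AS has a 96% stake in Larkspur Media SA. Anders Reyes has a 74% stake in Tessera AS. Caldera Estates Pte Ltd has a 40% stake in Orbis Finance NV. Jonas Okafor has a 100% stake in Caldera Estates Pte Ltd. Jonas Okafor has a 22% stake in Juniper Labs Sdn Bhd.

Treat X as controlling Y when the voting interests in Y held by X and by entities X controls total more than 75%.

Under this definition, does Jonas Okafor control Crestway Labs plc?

Jonas holds 100% of Caldera, so Jonas controls Caldera.
Neither Jonas nor any entity Jonas controls holds any voting interest in Crestway.
So Jonas does not control Crestway.

No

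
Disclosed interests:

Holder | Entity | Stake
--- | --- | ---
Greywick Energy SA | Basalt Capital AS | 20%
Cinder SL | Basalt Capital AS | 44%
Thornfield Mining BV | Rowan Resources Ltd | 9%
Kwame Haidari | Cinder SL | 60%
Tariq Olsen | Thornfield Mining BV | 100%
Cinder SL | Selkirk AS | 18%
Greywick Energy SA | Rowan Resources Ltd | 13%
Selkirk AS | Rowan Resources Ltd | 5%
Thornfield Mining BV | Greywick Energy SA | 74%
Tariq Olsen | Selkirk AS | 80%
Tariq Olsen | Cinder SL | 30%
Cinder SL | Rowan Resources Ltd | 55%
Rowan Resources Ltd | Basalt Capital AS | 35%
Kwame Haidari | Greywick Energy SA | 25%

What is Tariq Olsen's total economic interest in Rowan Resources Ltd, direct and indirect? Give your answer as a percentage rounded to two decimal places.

39.39%

Tariq reaches Rowan along 5 paths.
Via Thornfield: 100% × 9% = 9%.
Via Thornfield → Greywick: 100% × 74% × 13% = 9.62%.
Via Cinder: 30% × 55% = 16.5%.
Via Cinder → Selkirk: 30% × 18% × 5% = 0.27%.
Via Selkirk: 80% × 5% = 4%.
Total: 9% + 9.62% + 16.5% + 0.27% + 4% = 39.39%.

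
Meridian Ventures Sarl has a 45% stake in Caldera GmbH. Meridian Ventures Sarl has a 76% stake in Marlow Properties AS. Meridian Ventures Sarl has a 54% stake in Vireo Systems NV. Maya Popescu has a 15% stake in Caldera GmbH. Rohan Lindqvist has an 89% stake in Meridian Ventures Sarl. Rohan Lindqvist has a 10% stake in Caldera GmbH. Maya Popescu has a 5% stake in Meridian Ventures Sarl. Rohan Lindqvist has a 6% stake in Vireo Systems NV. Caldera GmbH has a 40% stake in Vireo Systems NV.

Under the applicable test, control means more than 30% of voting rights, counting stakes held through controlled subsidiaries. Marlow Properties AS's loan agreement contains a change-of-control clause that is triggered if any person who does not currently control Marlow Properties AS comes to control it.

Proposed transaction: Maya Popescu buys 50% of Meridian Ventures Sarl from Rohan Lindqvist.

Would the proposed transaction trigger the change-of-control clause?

The purchase adds only to Maya's holdings (Rohan's stake shrinks), so Maya is the only person who could newly come to control Marlow.
Maya's largest direct stake is 15% in Caldera, which does not meet the threshold, so Maya controls no company.
Neither Maya nor any entity Maya controls holds any voting interest in Marlow.
So before the transaction, Maya does not control Marlow.
After the purchase, Maya's direct stake in Meridian rises to 5% + 50% = 55%, and Rohan's stake falls to 39%.
Maya holds 55% of Meridian, so Maya controls Meridian.
Meridian holds 76% of Marlow, so Maya controls Marlow.
Maya did not control Marlow before and does after, so the clause is triggered.

Yes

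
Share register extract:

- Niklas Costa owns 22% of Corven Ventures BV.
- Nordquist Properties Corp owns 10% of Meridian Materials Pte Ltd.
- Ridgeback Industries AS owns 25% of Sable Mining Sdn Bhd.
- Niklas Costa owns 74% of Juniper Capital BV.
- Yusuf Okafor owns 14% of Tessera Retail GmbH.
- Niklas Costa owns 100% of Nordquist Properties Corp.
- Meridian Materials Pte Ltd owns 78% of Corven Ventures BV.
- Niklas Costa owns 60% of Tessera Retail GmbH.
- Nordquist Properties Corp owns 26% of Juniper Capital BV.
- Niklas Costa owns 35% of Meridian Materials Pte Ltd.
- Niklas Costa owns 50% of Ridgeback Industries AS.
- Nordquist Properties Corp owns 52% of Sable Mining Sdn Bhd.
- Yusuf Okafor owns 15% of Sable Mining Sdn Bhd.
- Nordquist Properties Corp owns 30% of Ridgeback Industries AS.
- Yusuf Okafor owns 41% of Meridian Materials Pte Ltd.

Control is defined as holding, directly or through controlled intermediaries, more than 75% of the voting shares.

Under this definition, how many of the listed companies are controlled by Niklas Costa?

Niklas holds 100% of Nordquist, so Niklas controls Nordquist.
Nordquist and Niklas together hold 26% + 74% = 100% of Juniper, so Niklas controls Juniper.
Nordquist and Niklas together hold 30% + 50% = 80% of Ridgeback, so Niklas controls Ridgeback.
Ridgeback and Nordquist together hold 25% + 52% = 77% of Sable, so Niklas controls Sable.
No other company's threshold is met.
Niklas controls 4 companies.

4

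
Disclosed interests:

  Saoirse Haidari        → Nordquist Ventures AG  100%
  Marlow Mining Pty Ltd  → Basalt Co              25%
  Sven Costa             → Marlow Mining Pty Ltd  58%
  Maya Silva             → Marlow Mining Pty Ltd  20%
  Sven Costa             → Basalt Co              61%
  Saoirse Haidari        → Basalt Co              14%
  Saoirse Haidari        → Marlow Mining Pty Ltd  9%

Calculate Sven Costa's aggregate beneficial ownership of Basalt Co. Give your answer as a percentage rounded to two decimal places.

Sven reaches Basalt along 2 paths.
Direct stake: 61% = 61%.
Via Marlow: 58% × 25% = 14.5%.
Total: 61% + 14.5% = 75.5%.
Rounded: 75.50%.

75.50%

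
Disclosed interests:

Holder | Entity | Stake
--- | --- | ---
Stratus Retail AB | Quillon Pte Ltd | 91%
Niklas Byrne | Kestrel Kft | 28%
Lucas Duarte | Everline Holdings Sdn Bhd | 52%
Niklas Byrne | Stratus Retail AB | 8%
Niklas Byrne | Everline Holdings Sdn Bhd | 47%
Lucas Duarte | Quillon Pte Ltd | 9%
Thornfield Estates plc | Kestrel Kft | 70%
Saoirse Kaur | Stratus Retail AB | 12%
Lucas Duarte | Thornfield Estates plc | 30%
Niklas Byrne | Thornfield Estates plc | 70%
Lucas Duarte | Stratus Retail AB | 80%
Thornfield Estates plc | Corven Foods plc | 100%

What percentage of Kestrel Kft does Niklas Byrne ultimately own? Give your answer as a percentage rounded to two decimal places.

77.00%

Niklas reaches Kestrel along 2 paths.
Via Thornfield: 70% × 70% = 49%.
Direct stake: 28% = 28%.
Total: 49% + 28% = 77%.
Rounded: 77.00%.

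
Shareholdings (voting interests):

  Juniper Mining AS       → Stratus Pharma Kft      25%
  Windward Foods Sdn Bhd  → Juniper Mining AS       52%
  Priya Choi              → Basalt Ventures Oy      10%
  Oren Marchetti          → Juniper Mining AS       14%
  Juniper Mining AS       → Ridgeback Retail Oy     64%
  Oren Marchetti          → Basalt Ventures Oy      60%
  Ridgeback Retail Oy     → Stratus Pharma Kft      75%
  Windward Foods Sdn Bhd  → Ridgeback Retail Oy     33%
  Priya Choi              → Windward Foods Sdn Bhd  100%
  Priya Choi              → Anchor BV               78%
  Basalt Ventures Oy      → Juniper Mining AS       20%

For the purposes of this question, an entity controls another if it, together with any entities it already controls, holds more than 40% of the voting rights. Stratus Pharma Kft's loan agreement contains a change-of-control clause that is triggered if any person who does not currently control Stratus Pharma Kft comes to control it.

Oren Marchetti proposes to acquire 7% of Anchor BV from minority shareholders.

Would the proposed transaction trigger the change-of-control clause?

The purchase changes only Oren's holdings, so Oren is the only person who could newly come to control Stratus.
Oren holds 60% of Basalt, so Oren controls Basalt.
Neither Oren nor any entity Oren controls holds any voting interest in Stratus.
So before the transaction, Oren does not control Stratus.
After the purchase, Oren holds 7% of Anchor directly.
Oren's side now holds 7% of Anchor, not > 40%, so Oren still does not control Anchor.
After the transaction, neither Oren nor any entity Oren controls holds a voting interest in Stratus, so Oren still does not control it.
No new person acquires control, so the clause is not triggered.

No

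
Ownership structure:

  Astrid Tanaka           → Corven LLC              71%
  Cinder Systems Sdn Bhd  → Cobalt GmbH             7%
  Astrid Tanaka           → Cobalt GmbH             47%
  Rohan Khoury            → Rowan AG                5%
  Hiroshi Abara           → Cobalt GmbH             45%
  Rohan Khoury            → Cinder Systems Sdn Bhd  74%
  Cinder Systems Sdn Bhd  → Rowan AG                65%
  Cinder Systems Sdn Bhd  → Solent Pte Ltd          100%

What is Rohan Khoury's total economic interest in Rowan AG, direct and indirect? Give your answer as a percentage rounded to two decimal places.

53.10%

Rohan reaches Rowan along 2 paths.
Via Cinder: 74% × 65% = 48.1%.
Direct stake: 5% = 5%.
Total: 48.1% + 5% = 53.1%.
Rounded: 53.10%.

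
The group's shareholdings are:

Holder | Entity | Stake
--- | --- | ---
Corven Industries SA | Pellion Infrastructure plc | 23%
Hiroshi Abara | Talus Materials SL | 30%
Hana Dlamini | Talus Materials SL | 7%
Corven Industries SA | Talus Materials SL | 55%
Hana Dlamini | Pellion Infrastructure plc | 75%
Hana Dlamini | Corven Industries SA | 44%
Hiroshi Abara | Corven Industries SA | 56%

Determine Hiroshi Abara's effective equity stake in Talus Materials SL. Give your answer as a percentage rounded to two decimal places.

Hiroshi reaches Talus along 2 paths.
Via Corven: 56% × 55% = 30.8%.
Direct stake: 30% = 30%.
Total: 30.8% + 30% = 60.8%.
Rounded: 60.80%.

60.80%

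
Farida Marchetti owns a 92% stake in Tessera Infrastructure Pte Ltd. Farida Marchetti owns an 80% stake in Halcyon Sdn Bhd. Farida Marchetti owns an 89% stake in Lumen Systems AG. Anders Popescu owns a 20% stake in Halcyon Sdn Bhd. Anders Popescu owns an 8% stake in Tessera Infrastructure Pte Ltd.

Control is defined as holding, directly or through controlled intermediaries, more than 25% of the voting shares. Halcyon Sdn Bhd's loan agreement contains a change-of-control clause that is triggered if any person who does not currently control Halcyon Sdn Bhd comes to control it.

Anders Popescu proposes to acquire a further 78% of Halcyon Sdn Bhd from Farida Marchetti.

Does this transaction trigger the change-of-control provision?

The purchase adds only to Anders's holdings (Farida's stake shrinks), so Anders is the only person who could newly come to control Halcyon.
Anders's largest direct stake is 20% in Halcyon, which does not meet the threshold, so Anders controls no company.
In Halcyon, Anders's side holds only 20%, not > 25%.
So before the transaction, Anders does not control Halcyon.
After the purchase, Anders's direct stake in Halcyon rises to 20% + 78% = 98%, and Farida's stake falls to 2%.
Anders holds 98% of Halcyon, so Anders controls Halcyon.
Anders did not control Halcyon before and does after, so the clause is triggered.

Yes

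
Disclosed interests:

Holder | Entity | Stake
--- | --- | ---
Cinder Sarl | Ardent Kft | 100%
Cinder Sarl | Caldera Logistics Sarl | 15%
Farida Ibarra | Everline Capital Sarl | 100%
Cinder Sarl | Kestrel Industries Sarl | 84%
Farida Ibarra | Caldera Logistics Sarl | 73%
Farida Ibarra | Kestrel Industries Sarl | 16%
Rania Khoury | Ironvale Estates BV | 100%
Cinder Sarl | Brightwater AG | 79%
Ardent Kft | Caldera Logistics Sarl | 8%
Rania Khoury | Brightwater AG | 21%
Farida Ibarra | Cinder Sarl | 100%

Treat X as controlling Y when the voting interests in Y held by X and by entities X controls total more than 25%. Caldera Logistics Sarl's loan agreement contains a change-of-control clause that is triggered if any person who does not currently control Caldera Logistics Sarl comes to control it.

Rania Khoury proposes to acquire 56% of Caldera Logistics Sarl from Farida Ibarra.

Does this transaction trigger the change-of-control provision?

The purchase adds only to Rania's holdings (Farida's stake shrinks), so Rania is the only person who could newly come to control Caldera.
Rania holds 100% of Ironvale, so Rania controls Ironvale.
Neither Rania nor any entity Rania controls holds any voting interest in Caldera.
So before the transaction, Rania does not control Caldera.
After the purchase, Rania holds 56% of Caldera directly, and Farida's stake falls to 17%.
Rania holds 56% of Caldera, so Rania controls Caldera.
Rania did not control Caldera before and does after, so the clause is triggered.

Yes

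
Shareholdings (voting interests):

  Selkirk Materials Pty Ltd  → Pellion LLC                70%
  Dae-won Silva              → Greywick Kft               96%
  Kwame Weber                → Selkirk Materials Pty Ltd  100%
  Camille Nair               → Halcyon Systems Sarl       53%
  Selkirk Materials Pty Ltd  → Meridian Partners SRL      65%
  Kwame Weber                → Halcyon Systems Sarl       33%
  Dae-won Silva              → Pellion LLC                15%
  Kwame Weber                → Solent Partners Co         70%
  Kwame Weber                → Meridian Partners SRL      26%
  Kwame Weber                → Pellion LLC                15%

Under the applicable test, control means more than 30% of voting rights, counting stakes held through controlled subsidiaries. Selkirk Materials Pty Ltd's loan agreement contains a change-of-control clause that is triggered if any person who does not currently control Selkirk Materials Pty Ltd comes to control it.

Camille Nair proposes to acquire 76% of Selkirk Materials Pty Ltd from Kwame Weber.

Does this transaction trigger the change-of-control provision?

The purchase adds only to Camille's holdings (Kwame's stake shrinks), so Camille is the only person who could newly come to control Selkirk.
Camille holds 53% of Halcyon, so Camille controls Halcyon.
Neither Camille nor any entity Camille controls holds any voting interest in Selkirk.
So before the transaction, Camille does not control Selkirk.
After the purchase, Camille holds 76% of Selkirk directly, and Kwame's stake falls to 24%.
Camille holds 76% of Selkirk, so Camille controls Selkirk.
Camille did not control Selkirk before and does after, so the clause is triggered.

Yes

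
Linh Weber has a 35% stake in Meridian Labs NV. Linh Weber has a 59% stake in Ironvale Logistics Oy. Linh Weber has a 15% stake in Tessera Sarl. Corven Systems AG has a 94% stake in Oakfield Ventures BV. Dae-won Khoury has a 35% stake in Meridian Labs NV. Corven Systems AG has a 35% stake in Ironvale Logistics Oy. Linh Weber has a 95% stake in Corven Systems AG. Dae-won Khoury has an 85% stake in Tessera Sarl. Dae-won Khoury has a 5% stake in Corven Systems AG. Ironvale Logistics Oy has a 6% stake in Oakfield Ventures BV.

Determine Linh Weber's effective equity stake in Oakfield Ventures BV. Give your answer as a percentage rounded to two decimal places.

Linh reaches Oakfield along 3 paths.
Via Ironvale: 59% × 6% = 3.54%.
Via Corven → Ironvale: 95% × 35% × 6% = 1.995%.
Via Corven: 95% × 94% = 89.3%.
Total: 3.54% + 1.995% + 89.3% = 94.835%.
Rounded: 94.84%.

94.84%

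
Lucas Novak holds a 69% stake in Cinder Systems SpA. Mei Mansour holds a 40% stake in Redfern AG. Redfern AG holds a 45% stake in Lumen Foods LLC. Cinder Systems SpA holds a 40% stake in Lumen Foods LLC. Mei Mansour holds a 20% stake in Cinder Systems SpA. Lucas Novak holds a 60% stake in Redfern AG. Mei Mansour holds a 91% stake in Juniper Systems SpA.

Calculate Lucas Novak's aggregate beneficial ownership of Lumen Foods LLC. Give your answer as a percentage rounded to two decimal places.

54.60%

Lucas reaches Lumen along 2 paths.
Via Cinder: 69% × 40% = 27.6%.
Via Redfern: 60% × 45% = 27%.
Total: 27.6% + 27% = 54.6%.
Rounded: 54.60%.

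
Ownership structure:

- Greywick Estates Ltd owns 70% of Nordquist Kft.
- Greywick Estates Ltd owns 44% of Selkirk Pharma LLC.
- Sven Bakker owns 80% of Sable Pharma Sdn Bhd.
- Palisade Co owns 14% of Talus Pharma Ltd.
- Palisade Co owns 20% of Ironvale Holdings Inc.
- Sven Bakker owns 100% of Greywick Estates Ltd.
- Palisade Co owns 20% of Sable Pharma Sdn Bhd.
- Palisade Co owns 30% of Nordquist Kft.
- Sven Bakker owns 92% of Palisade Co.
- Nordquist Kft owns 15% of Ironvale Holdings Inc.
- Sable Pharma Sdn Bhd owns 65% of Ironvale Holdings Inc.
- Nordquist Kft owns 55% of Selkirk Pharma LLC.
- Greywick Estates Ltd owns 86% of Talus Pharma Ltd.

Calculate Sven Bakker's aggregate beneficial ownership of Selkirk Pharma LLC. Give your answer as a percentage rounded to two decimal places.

97.68%

Sven reaches Selkirk along 3 paths.
Via Greywick: 100% × 44% = 44%.
Via Palisade → Nordquist: 92% × 30% × 55% = 15.18%.
Via Greywick → Nordquist: 100% × 70% × 55% = 38.5%.
Total: 44% + 15.18% + 38.5% = 97.68%.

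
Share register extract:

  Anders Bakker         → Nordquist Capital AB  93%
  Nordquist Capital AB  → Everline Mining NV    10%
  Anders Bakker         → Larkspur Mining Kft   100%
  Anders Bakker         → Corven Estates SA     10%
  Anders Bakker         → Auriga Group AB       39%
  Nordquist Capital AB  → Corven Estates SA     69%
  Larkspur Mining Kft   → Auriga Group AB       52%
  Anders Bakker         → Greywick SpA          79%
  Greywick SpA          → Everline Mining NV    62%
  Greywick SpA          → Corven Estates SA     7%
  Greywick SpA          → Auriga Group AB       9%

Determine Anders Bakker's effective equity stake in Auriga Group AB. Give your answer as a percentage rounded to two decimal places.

98.11%

Anders reaches Auriga along 3 paths.
Via Larkspur: 100% × 52% = 52%.
Direct stake: 39% = 39%.
Via Greywick: 79% × 9% = 7.11%.
Total: 52% + 39% + 7.11% = 98.11%.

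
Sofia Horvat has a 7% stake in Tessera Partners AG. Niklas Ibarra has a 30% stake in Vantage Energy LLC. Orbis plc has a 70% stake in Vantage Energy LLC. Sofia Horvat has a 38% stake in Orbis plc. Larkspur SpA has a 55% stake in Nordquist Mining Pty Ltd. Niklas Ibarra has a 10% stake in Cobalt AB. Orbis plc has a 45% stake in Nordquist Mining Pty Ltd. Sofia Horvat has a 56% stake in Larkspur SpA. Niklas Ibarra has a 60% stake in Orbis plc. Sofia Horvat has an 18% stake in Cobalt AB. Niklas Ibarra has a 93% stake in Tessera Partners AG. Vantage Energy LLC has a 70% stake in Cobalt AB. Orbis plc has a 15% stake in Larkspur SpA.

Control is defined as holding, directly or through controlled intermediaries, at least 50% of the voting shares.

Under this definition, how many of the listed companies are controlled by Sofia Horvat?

2

Sofia holds 56% of Larkspur, so Sofia controls Larkspur.
Larkspur holds 55% of Nordquist, so Sofia controls Nordquist.
No other company's threshold is met.
Sofia controls 2 companies.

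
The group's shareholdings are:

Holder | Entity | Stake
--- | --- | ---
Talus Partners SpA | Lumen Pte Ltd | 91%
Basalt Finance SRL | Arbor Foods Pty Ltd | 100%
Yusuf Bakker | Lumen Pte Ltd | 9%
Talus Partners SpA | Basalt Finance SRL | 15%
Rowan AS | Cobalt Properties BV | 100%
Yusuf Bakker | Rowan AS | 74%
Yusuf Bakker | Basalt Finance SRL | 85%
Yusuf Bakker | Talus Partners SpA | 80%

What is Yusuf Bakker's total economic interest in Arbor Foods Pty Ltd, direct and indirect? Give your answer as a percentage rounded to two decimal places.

Yusuf reaches Arbor along 2 paths.
Via Talus → Basalt: 80% × 15% × 100% = 12%.
Via Basalt: 85% × 100% = 85%.
Total: 12% + 85% = 97%.
Rounded: 97.00%.

97.00%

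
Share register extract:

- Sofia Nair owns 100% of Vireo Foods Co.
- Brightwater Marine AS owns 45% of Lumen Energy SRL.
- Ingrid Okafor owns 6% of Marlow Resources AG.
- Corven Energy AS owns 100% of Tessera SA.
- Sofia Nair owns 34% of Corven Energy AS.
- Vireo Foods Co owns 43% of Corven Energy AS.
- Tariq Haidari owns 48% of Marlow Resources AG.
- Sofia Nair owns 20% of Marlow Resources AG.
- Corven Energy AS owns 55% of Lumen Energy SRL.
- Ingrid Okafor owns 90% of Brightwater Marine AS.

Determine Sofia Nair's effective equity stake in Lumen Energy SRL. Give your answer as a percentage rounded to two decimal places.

42.35%

Sofia reaches Lumen along 2 paths.
Via Corven: 34% × 55% = 18.7%.
Via Vireo → Corven: 100% × 43% × 55% = 23.65%.
Total: 18.7% + 23.65% = 42.35%.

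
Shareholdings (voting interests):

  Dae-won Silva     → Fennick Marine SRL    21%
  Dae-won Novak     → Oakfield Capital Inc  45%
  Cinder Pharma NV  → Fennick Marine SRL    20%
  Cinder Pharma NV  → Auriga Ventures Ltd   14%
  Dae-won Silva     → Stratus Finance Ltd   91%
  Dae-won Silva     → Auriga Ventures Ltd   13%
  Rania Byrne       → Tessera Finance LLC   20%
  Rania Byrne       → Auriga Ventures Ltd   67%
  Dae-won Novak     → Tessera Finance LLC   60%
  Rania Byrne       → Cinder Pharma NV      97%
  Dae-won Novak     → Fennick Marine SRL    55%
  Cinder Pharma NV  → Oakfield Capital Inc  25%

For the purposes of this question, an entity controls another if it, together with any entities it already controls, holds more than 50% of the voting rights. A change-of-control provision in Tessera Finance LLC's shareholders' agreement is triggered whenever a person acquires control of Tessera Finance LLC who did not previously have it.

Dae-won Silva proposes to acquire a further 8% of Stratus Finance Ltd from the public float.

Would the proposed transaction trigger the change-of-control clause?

No

The purchase changes only Dae-won Silva's holdings, so Dae-won Silva is the only person who could newly come to control Tessera.
Dae-won Silva holds 91% of Stratus, so Dae-won Silva controls Stratus.
Neither Dae-won Silva nor any entity Dae-won Silva controls holds any voting interest in Tessera.
So before the transaction, Dae-won Silva does not control Tessera.
After the purchase, Dae-won Silva's direct stake in Stratus rises to 91% + 8% = 99%.
Dae-won Silva holds 99% of Stratus, so Dae-won Silva controls Stratus.
After the transaction, neither Dae-won Silva nor any entity Dae-won Silva controls holds a voting interest in Tessera, so Dae-won Silva still does not control it.
No new person acquires control, so the clause is not triggered.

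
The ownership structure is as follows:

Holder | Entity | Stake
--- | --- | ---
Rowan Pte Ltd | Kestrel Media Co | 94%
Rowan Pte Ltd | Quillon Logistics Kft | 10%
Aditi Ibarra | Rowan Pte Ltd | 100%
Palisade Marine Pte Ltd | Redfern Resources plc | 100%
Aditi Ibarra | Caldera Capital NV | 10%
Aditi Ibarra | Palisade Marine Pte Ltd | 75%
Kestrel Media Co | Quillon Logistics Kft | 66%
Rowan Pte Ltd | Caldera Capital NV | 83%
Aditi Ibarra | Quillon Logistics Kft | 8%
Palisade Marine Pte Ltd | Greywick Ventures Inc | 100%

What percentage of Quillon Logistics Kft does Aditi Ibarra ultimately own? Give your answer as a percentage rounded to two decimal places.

Aditi reaches Quillon along 3 paths.
Via Rowan: 100% × 10% = 10%.
Via Rowan → Kestrel: 100% × 94% × 66% = 62.04%.
Direct stake: 8% = 8%.
Total: 10% + 62.04% + 8% = 80.04%.

80.04%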